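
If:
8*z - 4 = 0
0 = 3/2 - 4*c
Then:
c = 3/8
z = 1/2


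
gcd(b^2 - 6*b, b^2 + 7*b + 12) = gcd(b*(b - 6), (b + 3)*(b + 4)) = 1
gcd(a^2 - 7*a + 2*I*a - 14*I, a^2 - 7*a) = a - 7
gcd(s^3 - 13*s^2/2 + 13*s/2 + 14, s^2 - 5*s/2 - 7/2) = s^2 - 5*s/2 - 7/2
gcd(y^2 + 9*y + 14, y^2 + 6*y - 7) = y + 7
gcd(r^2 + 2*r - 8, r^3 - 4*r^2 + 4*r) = r - 2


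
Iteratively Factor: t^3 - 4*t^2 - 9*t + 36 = (t + 3)*(t^2 - 7*t + 12) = (t - 4)*(t + 3)*(t - 3)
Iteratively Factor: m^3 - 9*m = (m - 3)*(m^2 + 3*m) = (m - 3)*(m + 3)*(m)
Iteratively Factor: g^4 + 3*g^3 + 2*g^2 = (g + 2)*(g^3 + g^2) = g*(g + 2)*(g^2 + g) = g*(g + 1)*(g + 2)*(g)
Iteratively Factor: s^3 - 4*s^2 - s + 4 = (s - 4)*(s^2 - 1) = (s - 4)*(s + 1)*(s - 1)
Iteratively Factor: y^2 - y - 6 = (y + 2)*(y - 3)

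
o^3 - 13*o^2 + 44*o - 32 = (o - 8)*(o - 4)*(o - 1)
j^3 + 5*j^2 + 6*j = j*(j + 2)*(j + 3)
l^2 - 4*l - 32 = (l - 8)*(l + 4)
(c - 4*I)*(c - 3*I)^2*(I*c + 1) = I*c^4 + 11*c^3 - 43*I*c^2 - 69*c + 36*I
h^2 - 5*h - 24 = (h - 8)*(h + 3)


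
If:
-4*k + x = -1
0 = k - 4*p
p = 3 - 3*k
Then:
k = 12/13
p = 3/13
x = 35/13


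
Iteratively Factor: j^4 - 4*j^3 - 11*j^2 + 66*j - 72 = (j + 4)*(j^3 - 8*j^2 + 21*j - 18) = (j - 2)*(j + 4)*(j^2 - 6*j + 9) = (j - 3)*(j - 2)*(j + 4)*(j - 3)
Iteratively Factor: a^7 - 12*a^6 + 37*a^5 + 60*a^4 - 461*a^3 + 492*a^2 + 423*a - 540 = (a - 5)*(a^6 - 7*a^5 + 2*a^4 + 70*a^3 - 111*a^2 - 63*a + 108) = (a - 5)*(a - 3)*(a^5 - 4*a^4 - 10*a^3 + 40*a^2 + 9*a - 36) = (a - 5)*(a - 3)^2*(a^4 - a^3 - 13*a^2 + a + 12) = (a - 5)*(a - 3)^2*(a + 3)*(a^3 - 4*a^2 - a + 4) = (a - 5)*(a - 3)^2*(a - 1)*(a + 3)*(a^2 - 3*a - 4) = (a - 5)*(a - 3)^2*(a - 1)*(a + 1)*(a + 3)*(a - 4)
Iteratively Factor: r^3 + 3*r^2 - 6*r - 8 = (r - 2)*(r^2 + 5*r + 4) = (r - 2)*(r + 4)*(r + 1)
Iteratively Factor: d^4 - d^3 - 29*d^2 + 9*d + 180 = (d - 3)*(d^3 + 2*d^2 - 23*d - 60) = (d - 5)*(d - 3)*(d^2 + 7*d + 12) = (d - 5)*(d - 3)*(d + 4)*(d + 3)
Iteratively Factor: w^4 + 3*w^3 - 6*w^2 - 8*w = (w - 2)*(w^3 + 5*w^2 + 4*w) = (w - 2)*(w + 1)*(w^2 + 4*w) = (w - 2)*(w + 1)*(w + 4)*(w)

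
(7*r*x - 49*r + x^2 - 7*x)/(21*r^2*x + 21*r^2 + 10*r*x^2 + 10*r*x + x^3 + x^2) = (x - 7)/(3*r*x + 3*r + x^2 + x)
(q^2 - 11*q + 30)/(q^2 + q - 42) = (q - 5)/(q + 7)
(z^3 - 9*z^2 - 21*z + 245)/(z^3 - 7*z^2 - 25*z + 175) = (z - 7)/(z - 5)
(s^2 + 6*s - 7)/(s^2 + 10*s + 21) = (s - 1)/(s + 3)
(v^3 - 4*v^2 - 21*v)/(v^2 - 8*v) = (v^2 - 4*v - 21)/(v - 8)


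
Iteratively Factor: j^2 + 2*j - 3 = (j - 1)*(j + 3)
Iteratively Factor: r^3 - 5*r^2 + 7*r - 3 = (r - 3)*(r^2 - 2*r + 1) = (r - 3)*(r - 1)*(r - 1)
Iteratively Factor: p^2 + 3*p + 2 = (p + 2)*(p + 1)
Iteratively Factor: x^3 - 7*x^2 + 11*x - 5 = (x - 5)*(x^2 - 2*x + 1) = (x - 5)*(x - 1)*(x - 1)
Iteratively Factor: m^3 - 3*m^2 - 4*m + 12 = (m - 2)*(m^2 - m - 6) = (m - 3)*(m - 2)*(m + 2)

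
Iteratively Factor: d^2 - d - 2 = (d - 2)*(d + 1)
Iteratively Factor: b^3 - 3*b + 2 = (b - 1)*(b^2 + b - 2) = (b - 1)*(b + 2)*(b - 1)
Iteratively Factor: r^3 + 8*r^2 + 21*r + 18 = (r + 3)*(r^2 + 5*r + 6) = (r + 2)*(r + 3)*(r + 3)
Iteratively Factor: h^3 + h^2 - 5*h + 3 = (h + 3)*(h^2 - 2*h + 1) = (h - 1)*(h + 3)*(h - 1)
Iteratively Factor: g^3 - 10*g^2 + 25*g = (g)*(g^2 - 10*g + 25) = g*(g - 5)*(g - 5)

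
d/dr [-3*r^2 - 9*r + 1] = -6*r - 9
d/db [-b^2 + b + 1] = 1 - 2*b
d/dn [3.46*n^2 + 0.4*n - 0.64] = 6.92*n + 0.4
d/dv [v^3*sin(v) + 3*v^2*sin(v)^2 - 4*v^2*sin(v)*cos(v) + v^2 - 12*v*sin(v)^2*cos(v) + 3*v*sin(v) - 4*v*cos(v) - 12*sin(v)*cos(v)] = v^3*cos(v) + 3*v^2*sin(v) + 3*v^2*sin(2*v) - 4*v^2*cos(2*v) + 7*v*sin(v) - 4*v*sin(2*v) - 9*v*sin(3*v) + 3*v*cos(v) - 3*v*cos(2*v) + 5*v + 3*sin(v) - 7*cos(v) - 12*cos(2*v) + 3*cos(3*v)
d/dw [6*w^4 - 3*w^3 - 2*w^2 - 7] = w*(24*w^2 - 9*w - 4)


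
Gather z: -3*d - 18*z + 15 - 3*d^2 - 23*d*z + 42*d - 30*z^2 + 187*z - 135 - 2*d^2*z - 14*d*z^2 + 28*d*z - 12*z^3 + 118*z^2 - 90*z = -3*d^2 + 39*d - 12*z^3 + z^2*(88 - 14*d) + z*(-2*d^2 + 5*d + 79) - 120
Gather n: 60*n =60*n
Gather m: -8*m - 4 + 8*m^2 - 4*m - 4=8*m^2 - 12*m - 8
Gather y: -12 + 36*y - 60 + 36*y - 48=72*y - 120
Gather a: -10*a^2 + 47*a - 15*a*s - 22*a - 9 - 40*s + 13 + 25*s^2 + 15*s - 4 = -10*a^2 + a*(25 - 15*s) + 25*s^2 - 25*s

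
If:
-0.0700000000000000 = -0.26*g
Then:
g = 0.27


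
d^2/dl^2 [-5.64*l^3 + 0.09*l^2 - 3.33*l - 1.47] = 0.18 - 33.84*l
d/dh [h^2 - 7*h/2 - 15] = 2*h - 7/2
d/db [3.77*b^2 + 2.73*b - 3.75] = 7.54*b + 2.73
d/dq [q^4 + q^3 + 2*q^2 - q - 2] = 4*q^3 + 3*q^2 + 4*q - 1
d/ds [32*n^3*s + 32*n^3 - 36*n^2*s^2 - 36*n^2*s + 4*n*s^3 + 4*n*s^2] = 4*n*(8*n^2 - 18*n*s - 9*n + 3*s^2 + 2*s)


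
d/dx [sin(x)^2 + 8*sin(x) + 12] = 2*(sin(x) + 4)*cos(x)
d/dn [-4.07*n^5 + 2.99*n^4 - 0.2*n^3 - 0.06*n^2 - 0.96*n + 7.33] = -20.35*n^4 + 11.96*n^3 - 0.6*n^2 - 0.12*n - 0.96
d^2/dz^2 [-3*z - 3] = 0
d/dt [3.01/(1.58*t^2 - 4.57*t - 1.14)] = (13.7557 - 9.5116*t)/(-1.58*t^2 + 4.57*t + 1.14)^2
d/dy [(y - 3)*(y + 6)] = 2*y + 3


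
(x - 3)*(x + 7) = x^2 + 4*x - 21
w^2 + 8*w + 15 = (w + 3)*(w + 5)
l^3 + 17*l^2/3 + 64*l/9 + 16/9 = (l + 1/3)*(l + 4/3)*(l + 4)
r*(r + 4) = r^2 + 4*r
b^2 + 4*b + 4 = (b + 2)^2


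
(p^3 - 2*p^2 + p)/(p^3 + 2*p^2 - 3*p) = (p - 1)/(p + 3)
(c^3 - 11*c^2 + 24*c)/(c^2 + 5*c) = (c^2 - 11*c + 24)/(c + 5)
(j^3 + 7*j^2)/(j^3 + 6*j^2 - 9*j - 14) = j^2/(j^2 - j - 2)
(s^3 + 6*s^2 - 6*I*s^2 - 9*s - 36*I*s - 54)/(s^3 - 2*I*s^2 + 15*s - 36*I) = (s + 6)/(s + 4*I)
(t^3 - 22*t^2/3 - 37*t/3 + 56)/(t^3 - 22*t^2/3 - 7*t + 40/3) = (3*t^2 + 2*t - 21)/(3*t^2 + 2*t - 5)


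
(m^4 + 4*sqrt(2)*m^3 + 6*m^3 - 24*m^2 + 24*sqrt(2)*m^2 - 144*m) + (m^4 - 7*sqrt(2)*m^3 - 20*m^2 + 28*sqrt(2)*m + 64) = 2*m^4 - 3*sqrt(2)*m^3 + 6*m^3 - 44*m^2 + 24*sqrt(2)*m^2 - 144*m + 28*sqrt(2)*m + 64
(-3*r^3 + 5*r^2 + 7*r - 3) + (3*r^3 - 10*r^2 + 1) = -5*r^2 + 7*r - 2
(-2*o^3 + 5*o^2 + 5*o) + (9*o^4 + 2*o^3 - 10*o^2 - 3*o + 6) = 9*o^4 - 5*o^2 + 2*o + 6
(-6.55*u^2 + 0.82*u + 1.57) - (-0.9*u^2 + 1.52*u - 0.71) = -5.65*u^2 - 0.7*u + 2.28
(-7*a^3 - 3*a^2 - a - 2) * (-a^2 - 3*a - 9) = 7*a^5 + 24*a^4 + 73*a^3 + 32*a^2 + 15*a + 18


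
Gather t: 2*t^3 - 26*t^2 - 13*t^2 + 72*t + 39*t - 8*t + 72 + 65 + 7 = 2*t^3 - 39*t^2 + 103*t + 144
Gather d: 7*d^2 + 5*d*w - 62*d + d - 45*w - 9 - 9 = 7*d^2 + d*(5*w - 61) - 45*w - 18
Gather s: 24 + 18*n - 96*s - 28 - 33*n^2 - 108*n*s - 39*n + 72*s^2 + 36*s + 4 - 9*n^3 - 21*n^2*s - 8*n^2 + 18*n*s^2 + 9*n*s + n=-9*n^3 - 41*n^2 - 20*n + s^2*(18*n + 72) + s*(-21*n^2 - 99*n - 60)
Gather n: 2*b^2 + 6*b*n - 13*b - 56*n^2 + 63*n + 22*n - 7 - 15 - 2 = 2*b^2 - 13*b - 56*n^2 + n*(6*b + 85) - 24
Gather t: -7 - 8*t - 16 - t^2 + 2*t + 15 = -t^2 - 6*t - 8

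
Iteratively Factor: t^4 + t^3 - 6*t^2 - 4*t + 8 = (t + 2)*(t^3 - t^2 - 4*t + 4) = (t + 2)^2*(t^2 - 3*t + 2) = (t - 2)*(t + 2)^2*(t - 1)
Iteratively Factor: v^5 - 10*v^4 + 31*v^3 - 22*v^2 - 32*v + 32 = (v - 4)*(v^4 - 6*v^3 + 7*v^2 + 6*v - 8) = (v - 4)^2*(v^3 - 2*v^2 - v + 2) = (v - 4)^2*(v - 1)*(v^2 - v - 2) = (v - 4)^2*(v - 1)*(v + 1)*(v - 2)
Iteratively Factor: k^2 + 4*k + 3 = (k + 1)*(k + 3)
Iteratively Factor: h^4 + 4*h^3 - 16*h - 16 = (h + 2)*(h^3 + 2*h^2 - 4*h - 8) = (h - 2)*(h + 2)*(h^2 + 4*h + 4) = (h - 2)*(h + 2)^2*(h + 2)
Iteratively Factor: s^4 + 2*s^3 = (s)*(s^3 + 2*s^2) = s^2*(s^2 + 2*s) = s^3*(s + 2)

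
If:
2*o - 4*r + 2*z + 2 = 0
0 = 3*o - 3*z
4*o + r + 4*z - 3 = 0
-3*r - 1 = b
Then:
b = -10/3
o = 5/18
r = 7/9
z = 5/18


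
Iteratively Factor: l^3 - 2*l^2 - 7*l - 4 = (l - 4)*(l^2 + 2*l + 1) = (l - 4)*(l + 1)*(l + 1)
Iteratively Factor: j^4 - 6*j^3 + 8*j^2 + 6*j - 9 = (j + 1)*(j^3 - 7*j^2 + 15*j - 9) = (j - 1)*(j + 1)*(j^2 - 6*j + 9) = (j - 3)*(j - 1)*(j + 1)*(j - 3)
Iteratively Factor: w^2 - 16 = (w + 4)*(w - 4)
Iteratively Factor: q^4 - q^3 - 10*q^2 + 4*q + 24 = (q - 3)*(q^3 + 2*q^2 - 4*q - 8) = (q - 3)*(q - 2)*(q^2 + 4*q + 4) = (q - 3)*(q - 2)*(q + 2)*(q + 2)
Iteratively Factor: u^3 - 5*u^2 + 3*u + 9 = (u - 3)*(u^2 - 2*u - 3) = (u - 3)^2*(u + 1)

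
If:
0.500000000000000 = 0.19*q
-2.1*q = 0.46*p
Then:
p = -12.01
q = 2.63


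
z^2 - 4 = (z - 2)*(z + 2)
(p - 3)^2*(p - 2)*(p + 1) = p^4 - 7*p^3 + 13*p^2 + 3*p - 18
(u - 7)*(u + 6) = u^2 - u - 42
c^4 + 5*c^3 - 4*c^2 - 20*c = c*(c - 2)*(c + 2)*(c + 5)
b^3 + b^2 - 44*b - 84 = (b - 7)*(b + 2)*(b + 6)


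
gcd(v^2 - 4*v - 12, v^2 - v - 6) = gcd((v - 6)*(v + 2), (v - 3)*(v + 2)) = v + 2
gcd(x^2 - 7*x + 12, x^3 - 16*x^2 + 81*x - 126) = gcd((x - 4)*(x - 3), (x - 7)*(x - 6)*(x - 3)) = x - 3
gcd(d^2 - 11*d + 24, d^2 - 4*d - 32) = d - 8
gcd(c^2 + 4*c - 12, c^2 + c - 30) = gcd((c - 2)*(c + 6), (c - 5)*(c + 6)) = c + 6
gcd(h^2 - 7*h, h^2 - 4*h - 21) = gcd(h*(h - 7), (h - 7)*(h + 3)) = h - 7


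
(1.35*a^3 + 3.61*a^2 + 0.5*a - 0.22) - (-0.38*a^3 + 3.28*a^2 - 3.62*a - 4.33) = 1.73*a^3 + 0.33*a^2 + 4.12*a + 4.11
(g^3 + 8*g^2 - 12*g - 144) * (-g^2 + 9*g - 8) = -g^5 + g^4 + 76*g^3 - 28*g^2 - 1200*g + 1152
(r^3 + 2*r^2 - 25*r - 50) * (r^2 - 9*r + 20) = r^5 - 7*r^4 - 23*r^3 + 215*r^2 - 50*r - 1000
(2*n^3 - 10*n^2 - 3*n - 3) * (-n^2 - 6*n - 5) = -2*n^5 - 2*n^4 + 53*n^3 + 71*n^2 + 33*n + 15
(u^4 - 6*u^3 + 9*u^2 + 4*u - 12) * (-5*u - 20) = -5*u^5 + 10*u^4 + 75*u^3 - 200*u^2 - 20*u + 240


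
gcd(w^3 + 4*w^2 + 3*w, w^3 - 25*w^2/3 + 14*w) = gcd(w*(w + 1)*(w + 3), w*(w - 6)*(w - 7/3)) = w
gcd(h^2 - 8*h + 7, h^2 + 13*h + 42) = 1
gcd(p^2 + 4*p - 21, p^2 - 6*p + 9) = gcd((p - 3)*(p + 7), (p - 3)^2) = p - 3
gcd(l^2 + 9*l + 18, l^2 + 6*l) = l + 6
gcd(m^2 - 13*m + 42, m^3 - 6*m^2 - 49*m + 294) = m^2 - 13*m + 42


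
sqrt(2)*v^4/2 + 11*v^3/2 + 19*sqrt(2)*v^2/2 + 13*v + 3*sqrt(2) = (v + sqrt(2)/2)*(v + sqrt(2))*(v + 3*sqrt(2))*(sqrt(2)*v/2 + 1)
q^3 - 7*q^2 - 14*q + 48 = (q - 8)*(q - 2)*(q + 3)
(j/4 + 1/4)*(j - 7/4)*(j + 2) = j^3/4 + 5*j^2/16 - 13*j/16 - 7/8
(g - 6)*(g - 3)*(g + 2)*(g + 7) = g^4 - 49*g^2 + 36*g + 252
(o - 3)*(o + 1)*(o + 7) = o^3 + 5*o^2 - 17*o - 21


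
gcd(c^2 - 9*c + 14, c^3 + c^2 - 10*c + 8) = c - 2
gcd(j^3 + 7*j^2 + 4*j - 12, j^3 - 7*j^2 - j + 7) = j - 1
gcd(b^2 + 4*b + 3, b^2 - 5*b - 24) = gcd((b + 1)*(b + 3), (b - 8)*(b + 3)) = b + 3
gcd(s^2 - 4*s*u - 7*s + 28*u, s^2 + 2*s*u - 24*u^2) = s - 4*u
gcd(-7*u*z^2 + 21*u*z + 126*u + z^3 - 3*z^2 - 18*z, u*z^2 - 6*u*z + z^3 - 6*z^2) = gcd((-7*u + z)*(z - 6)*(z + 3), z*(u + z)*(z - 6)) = z - 6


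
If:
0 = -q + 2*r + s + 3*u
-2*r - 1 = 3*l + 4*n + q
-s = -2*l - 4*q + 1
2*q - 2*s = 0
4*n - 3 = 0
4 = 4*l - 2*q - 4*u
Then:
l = 47/10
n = 3/4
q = -14/5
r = -153/20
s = -14/5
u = 51/10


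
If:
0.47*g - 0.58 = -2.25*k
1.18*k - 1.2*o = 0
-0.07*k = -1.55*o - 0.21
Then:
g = 1.93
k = -0.14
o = -0.14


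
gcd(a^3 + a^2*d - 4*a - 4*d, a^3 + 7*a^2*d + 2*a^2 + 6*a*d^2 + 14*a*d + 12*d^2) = a^2 + a*d + 2*a + 2*d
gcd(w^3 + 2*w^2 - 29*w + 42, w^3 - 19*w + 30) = w^2 - 5*w + 6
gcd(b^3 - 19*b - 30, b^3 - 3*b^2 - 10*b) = b^2 - 3*b - 10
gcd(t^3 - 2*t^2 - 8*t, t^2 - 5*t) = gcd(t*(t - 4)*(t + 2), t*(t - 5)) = t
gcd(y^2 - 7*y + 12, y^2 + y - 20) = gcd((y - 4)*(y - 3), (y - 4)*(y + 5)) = y - 4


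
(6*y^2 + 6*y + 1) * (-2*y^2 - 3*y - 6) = -12*y^4 - 30*y^3 - 56*y^2 - 39*y - 6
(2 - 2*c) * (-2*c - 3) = 4*c^2 + 2*c - 6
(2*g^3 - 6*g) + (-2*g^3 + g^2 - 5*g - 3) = g^2 - 11*g - 3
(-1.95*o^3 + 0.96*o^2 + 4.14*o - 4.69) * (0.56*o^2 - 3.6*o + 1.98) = -1.092*o^5 + 7.5576*o^4 - 4.9986*o^3 - 15.6296*o^2 + 25.0812*o - 9.2862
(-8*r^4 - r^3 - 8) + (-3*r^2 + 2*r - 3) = -8*r^4 - r^3 - 3*r^2 + 2*r - 11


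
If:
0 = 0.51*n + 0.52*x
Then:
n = -1.01960784313725*x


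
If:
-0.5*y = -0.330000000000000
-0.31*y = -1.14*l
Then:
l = 0.18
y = 0.66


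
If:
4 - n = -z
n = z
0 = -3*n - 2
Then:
No Solution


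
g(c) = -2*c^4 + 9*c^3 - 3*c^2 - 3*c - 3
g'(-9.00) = 8070.00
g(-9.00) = -19902.00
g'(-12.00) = 17781.00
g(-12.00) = -57423.00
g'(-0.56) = 10.23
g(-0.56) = -4.04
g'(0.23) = -3.05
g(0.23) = -3.74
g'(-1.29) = 66.84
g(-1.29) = -28.98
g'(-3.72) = 804.79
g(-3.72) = -879.67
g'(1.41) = 19.79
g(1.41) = 4.13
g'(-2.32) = 256.14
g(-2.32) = -182.51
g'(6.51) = -1104.95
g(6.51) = -1258.77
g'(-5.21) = 1892.52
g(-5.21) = -2815.19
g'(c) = -8*c^3 + 27*c^2 - 6*c - 3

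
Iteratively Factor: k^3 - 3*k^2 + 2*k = (k - 2)*(k^2 - k) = k*(k - 2)*(k - 1)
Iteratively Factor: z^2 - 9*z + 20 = (z - 4)*(z - 5)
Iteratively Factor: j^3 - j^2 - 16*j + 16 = (j - 1)*(j^2 - 16) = (j - 1)*(j + 4)*(j - 4)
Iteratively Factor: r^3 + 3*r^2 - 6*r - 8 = (r + 1)*(r^2 + 2*r - 8) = (r + 1)*(r + 4)*(r - 2)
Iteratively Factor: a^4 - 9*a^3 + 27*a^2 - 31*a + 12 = (a - 4)*(a^3 - 5*a^2 + 7*a - 3) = (a - 4)*(a - 1)*(a^2 - 4*a + 3) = (a - 4)*(a - 3)*(a - 1)*(a - 1)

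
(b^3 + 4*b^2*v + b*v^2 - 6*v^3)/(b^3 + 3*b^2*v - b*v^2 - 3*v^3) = (b + 2*v)/(b + v)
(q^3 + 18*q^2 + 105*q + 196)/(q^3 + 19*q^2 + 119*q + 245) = (q + 4)/(q + 5)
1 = 1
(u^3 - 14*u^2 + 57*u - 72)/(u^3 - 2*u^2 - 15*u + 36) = (u - 8)/(u + 4)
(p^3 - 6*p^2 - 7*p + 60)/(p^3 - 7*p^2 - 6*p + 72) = (p - 5)/(p - 6)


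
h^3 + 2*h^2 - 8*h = h*(h - 2)*(h + 4)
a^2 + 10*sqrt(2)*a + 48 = (a + 4*sqrt(2))*(a + 6*sqrt(2))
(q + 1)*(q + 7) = q^2 + 8*q + 7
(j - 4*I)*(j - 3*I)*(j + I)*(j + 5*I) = j^4 - I*j^3 + 25*j^2 - 37*I*j + 60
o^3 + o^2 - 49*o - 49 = (o - 7)*(o + 1)*(o + 7)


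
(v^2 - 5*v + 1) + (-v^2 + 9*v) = 4*v + 1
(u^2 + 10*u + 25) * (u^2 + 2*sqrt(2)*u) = u^4 + 2*sqrt(2)*u^3 + 10*u^3 + 25*u^2 + 20*sqrt(2)*u^2 + 50*sqrt(2)*u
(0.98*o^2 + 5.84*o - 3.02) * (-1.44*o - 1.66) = -1.4112*o^3 - 10.0364*o^2 - 5.3456*o + 5.0132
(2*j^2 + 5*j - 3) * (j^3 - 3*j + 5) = 2*j^5 + 5*j^4 - 9*j^3 - 5*j^2 + 34*j - 15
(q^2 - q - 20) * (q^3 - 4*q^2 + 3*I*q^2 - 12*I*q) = q^5 - 5*q^4 + 3*I*q^4 - 16*q^3 - 15*I*q^3 + 80*q^2 - 48*I*q^2 + 240*I*q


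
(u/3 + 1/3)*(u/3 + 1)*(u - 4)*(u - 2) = u^4/9 - 2*u^3/9 - 13*u^2/9 + 14*u/9 + 8/3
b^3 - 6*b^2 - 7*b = b*(b - 7)*(b + 1)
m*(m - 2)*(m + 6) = m^3 + 4*m^2 - 12*m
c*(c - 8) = c^2 - 8*c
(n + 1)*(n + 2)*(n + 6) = n^3 + 9*n^2 + 20*n + 12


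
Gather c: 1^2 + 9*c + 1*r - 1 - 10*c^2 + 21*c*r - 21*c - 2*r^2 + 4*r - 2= -10*c^2 + c*(21*r - 12) - 2*r^2 + 5*r - 2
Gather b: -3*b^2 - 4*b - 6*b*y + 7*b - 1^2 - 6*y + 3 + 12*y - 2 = -3*b^2 + b*(3 - 6*y) + 6*y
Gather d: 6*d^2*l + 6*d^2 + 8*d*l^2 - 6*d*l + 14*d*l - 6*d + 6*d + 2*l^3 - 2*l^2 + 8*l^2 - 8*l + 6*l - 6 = d^2*(6*l + 6) + d*(8*l^2 + 8*l) + 2*l^3 + 6*l^2 - 2*l - 6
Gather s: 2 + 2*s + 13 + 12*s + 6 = 14*s + 21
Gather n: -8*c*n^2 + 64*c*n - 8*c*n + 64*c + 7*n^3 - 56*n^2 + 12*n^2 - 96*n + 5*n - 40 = 64*c + 7*n^3 + n^2*(-8*c - 44) + n*(56*c - 91) - 40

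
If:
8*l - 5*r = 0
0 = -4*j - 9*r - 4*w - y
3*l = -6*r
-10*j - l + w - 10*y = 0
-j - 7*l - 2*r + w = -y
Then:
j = 0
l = 0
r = 0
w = 0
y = 0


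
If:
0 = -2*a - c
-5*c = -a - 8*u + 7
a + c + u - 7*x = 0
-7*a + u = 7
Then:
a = -49/67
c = 98/67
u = 126/67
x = 25/67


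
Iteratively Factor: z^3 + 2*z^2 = (z + 2)*(z^2) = z*(z + 2)*(z)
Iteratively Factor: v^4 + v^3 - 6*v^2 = (v)*(v^3 + v^2 - 6*v) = v*(v - 2)*(v^2 + 3*v) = v^2*(v - 2)*(v + 3)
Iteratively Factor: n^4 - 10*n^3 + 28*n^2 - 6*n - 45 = (n - 5)*(n^3 - 5*n^2 + 3*n + 9) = (n - 5)*(n - 3)*(n^2 - 2*n - 3) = (n - 5)*(n - 3)^2*(n + 1)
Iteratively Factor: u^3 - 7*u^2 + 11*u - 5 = (u - 5)*(u^2 - 2*u + 1) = (u - 5)*(u - 1)*(u - 1)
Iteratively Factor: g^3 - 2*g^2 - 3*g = (g)*(g^2 - 2*g - 3) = g*(g + 1)*(g - 3)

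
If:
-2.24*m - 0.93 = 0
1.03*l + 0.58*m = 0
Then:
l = 0.23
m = -0.42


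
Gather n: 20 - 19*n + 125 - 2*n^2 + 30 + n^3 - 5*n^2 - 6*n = n^3 - 7*n^2 - 25*n + 175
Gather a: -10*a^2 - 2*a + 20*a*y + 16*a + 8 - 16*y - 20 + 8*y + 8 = -10*a^2 + a*(20*y + 14) - 8*y - 4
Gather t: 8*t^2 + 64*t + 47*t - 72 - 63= 8*t^2 + 111*t - 135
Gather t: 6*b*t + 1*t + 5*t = t*(6*b + 6)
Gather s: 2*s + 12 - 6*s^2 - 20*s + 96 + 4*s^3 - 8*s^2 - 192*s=4*s^3 - 14*s^2 - 210*s + 108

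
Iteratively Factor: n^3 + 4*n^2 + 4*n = (n)*(n^2 + 4*n + 4) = n*(n + 2)*(n + 2)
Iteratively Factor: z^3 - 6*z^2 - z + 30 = (z - 3)*(z^2 - 3*z - 10) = (z - 5)*(z - 3)*(z + 2)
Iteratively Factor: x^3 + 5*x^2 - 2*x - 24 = (x - 2)*(x^2 + 7*x + 12) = (x - 2)*(x + 4)*(x + 3)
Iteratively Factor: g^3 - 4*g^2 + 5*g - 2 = (g - 1)*(g^2 - 3*g + 2) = (g - 2)*(g - 1)*(g - 1)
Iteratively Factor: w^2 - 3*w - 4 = (w - 4)*(w + 1)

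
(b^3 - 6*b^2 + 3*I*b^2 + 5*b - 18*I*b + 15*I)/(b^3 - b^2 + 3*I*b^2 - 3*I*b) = (b - 5)/b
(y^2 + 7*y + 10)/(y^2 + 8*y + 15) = (y + 2)/(y + 3)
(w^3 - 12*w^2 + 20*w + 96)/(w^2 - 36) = (w^2 - 6*w - 16)/(w + 6)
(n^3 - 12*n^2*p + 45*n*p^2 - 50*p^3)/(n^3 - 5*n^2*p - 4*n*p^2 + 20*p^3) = (n - 5*p)/(n + 2*p)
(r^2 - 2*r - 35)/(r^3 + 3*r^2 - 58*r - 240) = (r - 7)/(r^2 - 2*r - 48)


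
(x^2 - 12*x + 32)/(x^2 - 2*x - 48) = (x - 4)/(x + 6)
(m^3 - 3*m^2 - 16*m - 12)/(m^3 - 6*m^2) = 1 + 3/m + 2/m^2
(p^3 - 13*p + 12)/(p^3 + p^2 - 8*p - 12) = (p^2 + 3*p - 4)/(p^2 + 4*p + 4)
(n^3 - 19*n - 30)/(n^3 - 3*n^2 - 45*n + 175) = (n^2 + 5*n + 6)/(n^2 + 2*n - 35)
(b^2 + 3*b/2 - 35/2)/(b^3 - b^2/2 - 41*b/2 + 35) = 1/(b - 2)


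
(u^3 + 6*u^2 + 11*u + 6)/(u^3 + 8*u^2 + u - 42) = (u^2 + 3*u + 2)/(u^2 + 5*u - 14)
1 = 1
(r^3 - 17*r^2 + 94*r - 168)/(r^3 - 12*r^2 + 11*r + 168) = (r^2 - 10*r + 24)/(r^2 - 5*r - 24)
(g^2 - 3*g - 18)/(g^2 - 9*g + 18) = (g + 3)/(g - 3)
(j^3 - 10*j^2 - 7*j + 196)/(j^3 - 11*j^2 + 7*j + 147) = (j + 4)/(j + 3)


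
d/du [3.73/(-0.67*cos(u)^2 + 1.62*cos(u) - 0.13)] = (6.0426 - 4.9982*cos(u))*sin(u)/(0.67*cos(u)^2 - 1.62*cos(u) + 0.13)^2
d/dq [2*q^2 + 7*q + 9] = 4*q + 7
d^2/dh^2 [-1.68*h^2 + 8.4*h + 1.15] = -3.36000000000000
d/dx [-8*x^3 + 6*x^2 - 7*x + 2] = -24*x^2 + 12*x - 7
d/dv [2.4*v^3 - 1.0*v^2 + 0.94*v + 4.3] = 7.2*v^2 - 2.0*v + 0.94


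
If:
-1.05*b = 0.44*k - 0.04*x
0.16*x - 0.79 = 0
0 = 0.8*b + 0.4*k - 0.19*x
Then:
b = -4.91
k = 12.16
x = 4.94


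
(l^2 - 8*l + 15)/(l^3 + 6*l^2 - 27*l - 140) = (l - 3)/(l^2 + 11*l + 28)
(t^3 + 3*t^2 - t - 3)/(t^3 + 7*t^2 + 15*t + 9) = (t - 1)/(t + 3)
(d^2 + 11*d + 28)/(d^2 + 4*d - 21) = (d + 4)/(d - 3)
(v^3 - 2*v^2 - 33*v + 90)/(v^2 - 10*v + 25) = (v^2 + 3*v - 18)/(v - 5)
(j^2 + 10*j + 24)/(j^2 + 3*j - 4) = (j + 6)/(j - 1)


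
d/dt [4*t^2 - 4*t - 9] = 8*t - 4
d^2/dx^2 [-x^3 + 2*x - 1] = -6*x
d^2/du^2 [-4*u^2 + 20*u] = -8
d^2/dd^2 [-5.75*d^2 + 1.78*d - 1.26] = -11.5000000000000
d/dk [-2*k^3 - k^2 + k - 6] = -6*k^2 - 2*k + 1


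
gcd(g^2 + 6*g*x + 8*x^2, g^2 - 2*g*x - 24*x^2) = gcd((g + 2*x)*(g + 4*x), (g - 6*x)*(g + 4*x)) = g + 4*x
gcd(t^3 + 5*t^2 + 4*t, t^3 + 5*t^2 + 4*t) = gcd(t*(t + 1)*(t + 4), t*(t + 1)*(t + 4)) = t^3 + 5*t^2 + 4*t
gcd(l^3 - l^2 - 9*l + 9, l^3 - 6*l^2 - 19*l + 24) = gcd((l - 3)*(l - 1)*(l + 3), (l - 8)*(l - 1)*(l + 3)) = l^2 + 2*l - 3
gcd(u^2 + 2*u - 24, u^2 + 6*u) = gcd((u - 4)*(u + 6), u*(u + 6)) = u + 6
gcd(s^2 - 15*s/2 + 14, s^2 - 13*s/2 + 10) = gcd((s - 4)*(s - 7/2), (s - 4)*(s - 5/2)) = s - 4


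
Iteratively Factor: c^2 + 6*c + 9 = (c + 3)*(c + 3)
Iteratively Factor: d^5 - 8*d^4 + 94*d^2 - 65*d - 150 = (d - 5)*(d^4 - 3*d^3 - 15*d^2 + 19*d + 30) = (d - 5)*(d + 1)*(d^3 - 4*d^2 - 11*d + 30) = (d - 5)*(d - 2)*(d + 1)*(d^2 - 2*d - 15) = (d - 5)*(d - 2)*(d + 1)*(d + 3)*(d - 5)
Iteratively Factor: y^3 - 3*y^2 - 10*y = (y)*(y^2 - 3*y - 10) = y*(y + 2)*(y - 5)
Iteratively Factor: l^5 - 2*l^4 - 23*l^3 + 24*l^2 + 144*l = (l + 3)*(l^4 - 5*l^3 - 8*l^2 + 48*l) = l*(l + 3)*(l^3 - 5*l^2 - 8*l + 48) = l*(l - 4)*(l + 3)*(l^2 - l - 12) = l*(l - 4)^2*(l + 3)*(l + 3)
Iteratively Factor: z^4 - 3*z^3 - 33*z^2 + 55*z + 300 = (z + 4)*(z^3 - 7*z^2 - 5*z + 75) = (z - 5)*(z + 4)*(z^2 - 2*z - 15) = (z - 5)*(z + 3)*(z + 4)*(z - 5)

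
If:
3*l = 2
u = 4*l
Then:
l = 2/3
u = 8/3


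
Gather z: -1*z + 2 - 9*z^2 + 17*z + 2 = -9*z^2 + 16*z + 4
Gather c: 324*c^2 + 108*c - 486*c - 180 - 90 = 324*c^2 - 378*c - 270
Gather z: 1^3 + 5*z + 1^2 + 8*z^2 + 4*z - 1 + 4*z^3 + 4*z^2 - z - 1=4*z^3 + 12*z^2 + 8*z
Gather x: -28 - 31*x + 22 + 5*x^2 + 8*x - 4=5*x^2 - 23*x - 10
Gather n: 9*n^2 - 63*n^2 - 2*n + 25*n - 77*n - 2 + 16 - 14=-54*n^2 - 54*n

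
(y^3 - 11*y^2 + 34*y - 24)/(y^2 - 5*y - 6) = (y^2 - 5*y + 4)/(y + 1)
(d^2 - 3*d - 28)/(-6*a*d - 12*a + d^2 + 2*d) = (-d^2 + 3*d + 28)/(6*a*d + 12*a - d^2 - 2*d)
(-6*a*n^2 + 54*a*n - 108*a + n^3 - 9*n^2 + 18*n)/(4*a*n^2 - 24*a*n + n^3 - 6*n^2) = (-6*a*n + 18*a + n^2 - 3*n)/(n*(4*a + n))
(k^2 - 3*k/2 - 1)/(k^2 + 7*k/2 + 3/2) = (k - 2)/(k + 3)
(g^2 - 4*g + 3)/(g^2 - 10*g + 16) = (g^2 - 4*g + 3)/(g^2 - 10*g + 16)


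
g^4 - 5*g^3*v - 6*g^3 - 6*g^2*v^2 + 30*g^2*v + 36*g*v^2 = g*(g - 6)*(g - 6*v)*(g + v)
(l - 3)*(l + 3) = l^2 - 9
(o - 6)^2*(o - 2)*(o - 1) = o^4 - 15*o^3 + 74*o^2 - 132*o + 72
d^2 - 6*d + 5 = (d - 5)*(d - 1)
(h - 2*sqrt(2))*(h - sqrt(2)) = h^2 - 3*sqrt(2)*h + 4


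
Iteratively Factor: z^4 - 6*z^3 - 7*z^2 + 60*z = (z + 3)*(z^3 - 9*z^2 + 20*z) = z*(z + 3)*(z^2 - 9*z + 20) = z*(z - 4)*(z + 3)*(z - 5)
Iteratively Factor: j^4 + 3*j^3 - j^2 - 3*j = (j + 3)*(j^3 - j) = (j - 1)*(j + 3)*(j^2 + j) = j*(j - 1)*(j + 3)*(j + 1)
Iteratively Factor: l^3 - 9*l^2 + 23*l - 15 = (l - 1)*(l^2 - 8*l + 15) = (l - 5)*(l - 1)*(l - 3)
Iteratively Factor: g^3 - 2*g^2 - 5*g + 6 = (g - 1)*(g^2 - g - 6) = (g - 3)*(g - 1)*(g + 2)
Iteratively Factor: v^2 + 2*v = (v + 2)*(v)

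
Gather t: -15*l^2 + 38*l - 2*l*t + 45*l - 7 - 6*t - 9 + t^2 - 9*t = -15*l^2 + 83*l + t^2 + t*(-2*l - 15) - 16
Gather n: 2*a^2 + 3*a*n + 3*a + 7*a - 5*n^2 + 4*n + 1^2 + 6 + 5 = 2*a^2 + 10*a - 5*n^2 + n*(3*a + 4) + 12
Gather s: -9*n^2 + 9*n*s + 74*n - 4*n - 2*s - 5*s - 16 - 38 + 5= -9*n^2 + 70*n + s*(9*n - 7) - 49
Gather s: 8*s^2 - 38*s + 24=8*s^2 - 38*s + 24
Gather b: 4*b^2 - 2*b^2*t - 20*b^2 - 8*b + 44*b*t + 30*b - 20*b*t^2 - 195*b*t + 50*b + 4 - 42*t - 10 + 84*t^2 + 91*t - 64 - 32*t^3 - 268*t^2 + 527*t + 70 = b^2*(-2*t - 16) + b*(-20*t^2 - 151*t + 72) - 32*t^3 - 184*t^2 + 576*t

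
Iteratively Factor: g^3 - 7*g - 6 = (g - 3)*(g^2 + 3*g + 2) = (g - 3)*(g + 2)*(g + 1)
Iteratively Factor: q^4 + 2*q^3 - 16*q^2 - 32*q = (q - 4)*(q^3 + 6*q^2 + 8*q) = (q - 4)*(q + 4)*(q^2 + 2*q) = (q - 4)*(q + 2)*(q + 4)*(q)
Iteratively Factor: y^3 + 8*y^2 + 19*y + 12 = (y + 4)*(y^2 + 4*y + 3) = (y + 3)*(y + 4)*(y + 1)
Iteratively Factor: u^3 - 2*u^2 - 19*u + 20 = (u - 1)*(u^2 - u - 20) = (u - 5)*(u - 1)*(u + 4)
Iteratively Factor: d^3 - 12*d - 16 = (d + 2)*(d^2 - 2*d - 8) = (d - 4)*(d + 2)*(d + 2)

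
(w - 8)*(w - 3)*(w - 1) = w^3 - 12*w^2 + 35*w - 24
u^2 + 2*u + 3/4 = (u + 1/2)*(u + 3/2)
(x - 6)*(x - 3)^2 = x^3 - 12*x^2 + 45*x - 54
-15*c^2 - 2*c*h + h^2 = (-5*c + h)*(3*c + h)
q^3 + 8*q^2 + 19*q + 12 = (q + 1)*(q + 3)*(q + 4)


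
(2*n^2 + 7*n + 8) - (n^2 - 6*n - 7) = n^2 + 13*n + 15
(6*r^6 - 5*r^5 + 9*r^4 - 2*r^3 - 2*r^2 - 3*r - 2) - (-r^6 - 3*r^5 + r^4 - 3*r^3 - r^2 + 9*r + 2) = 7*r^6 - 2*r^5 + 8*r^4 + r^3 - r^2 - 12*r - 4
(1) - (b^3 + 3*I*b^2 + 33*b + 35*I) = -b^3 - 3*I*b^2 - 33*b + 1 - 35*I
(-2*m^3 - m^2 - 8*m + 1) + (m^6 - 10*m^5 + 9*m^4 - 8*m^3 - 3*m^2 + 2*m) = m^6 - 10*m^5 + 9*m^4 - 10*m^3 - 4*m^2 - 6*m + 1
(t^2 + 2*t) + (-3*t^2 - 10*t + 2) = -2*t^2 - 8*t + 2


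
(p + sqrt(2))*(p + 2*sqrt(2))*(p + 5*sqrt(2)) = p^3 + 8*sqrt(2)*p^2 + 34*p + 20*sqrt(2)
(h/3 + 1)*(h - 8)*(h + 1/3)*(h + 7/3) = h^4/3 - 7*h^3/9 - 329*h^2/27 - 611*h/27 - 56/9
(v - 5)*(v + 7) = v^2 + 2*v - 35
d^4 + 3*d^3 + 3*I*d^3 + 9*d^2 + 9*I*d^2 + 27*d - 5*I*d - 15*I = (d + 3)*(d - I)^2*(d + 5*I)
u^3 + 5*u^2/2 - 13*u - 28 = (u - 7/2)*(u + 2)*(u + 4)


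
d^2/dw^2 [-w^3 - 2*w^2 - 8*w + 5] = -6*w - 4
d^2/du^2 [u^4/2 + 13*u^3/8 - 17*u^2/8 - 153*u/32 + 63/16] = 6*u^2 + 39*u/4 - 17/4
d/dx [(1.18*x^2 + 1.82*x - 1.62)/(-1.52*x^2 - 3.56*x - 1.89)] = (-1.4344*x^2 - 9.3852*x - 9.207)/(2.3104*x^4 + 10.8224*x^3 + 18.4192*x^2 + 13.4568*x + 3.5721)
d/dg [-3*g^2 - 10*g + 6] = -6*g - 10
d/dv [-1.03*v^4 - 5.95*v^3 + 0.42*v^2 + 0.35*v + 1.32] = -4.12*v^3 - 17.85*v^2 + 0.84*v + 0.35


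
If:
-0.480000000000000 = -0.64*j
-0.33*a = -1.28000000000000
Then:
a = 3.88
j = 0.75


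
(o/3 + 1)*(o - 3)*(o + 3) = o^3/3 + o^2 - 3*o - 9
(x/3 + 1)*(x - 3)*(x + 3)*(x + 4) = x^4/3 + 7*x^3/3 + x^2 - 21*x - 36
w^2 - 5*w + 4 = (w - 4)*(w - 1)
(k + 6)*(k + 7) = k^2 + 13*k + 42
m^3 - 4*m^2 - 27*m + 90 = (m - 6)*(m - 3)*(m + 5)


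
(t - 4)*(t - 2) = t^2 - 6*t + 8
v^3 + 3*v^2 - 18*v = v*(v - 3)*(v + 6)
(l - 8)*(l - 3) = l^2 - 11*l + 24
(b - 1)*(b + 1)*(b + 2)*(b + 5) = b^4 + 7*b^3 + 9*b^2 - 7*b - 10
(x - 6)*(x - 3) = x^2 - 9*x + 18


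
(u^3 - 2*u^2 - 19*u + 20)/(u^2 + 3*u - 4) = u - 5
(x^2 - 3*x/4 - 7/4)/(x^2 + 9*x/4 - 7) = (x + 1)/(x + 4)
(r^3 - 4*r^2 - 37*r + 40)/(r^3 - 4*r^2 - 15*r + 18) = (r^2 - 3*r - 40)/(r^2 - 3*r - 18)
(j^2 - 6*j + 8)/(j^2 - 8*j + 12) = (j - 4)/(j - 6)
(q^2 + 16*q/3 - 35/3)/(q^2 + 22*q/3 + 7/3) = (3*q - 5)/(3*q + 1)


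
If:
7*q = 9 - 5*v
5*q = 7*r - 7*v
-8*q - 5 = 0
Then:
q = -5/8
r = 78/35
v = 107/40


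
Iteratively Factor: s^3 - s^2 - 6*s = (s - 3)*(s^2 + 2*s) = s*(s - 3)*(s + 2)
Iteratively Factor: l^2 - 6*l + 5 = (l - 5)*(l - 1)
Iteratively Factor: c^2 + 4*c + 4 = (c + 2)*(c + 2)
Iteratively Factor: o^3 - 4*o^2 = (o)*(o^2 - 4*o) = o^2*(o - 4)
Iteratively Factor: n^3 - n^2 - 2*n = (n)*(n^2 - n - 2) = n*(n + 1)*(n - 2)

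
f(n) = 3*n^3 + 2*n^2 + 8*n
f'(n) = 9*n^2 + 4*n + 8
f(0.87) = 10.45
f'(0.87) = 18.29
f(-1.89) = -28.23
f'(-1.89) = 32.59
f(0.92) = 11.39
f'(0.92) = 19.30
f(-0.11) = -0.86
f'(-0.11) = 7.67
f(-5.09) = -384.52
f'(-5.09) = 220.81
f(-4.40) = -252.03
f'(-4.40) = 164.64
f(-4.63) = -291.92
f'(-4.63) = 182.41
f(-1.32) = -13.98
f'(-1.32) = 18.40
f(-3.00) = -87.00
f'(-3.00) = 77.00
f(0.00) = 0.00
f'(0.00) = 8.00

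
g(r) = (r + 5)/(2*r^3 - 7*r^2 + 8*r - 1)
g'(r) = (r + 5)*(-6*r^2 + 14*r - 8)/(2*r^3 - 7*r^2 + 8*r - 1)^2 + 1/(2*r^3 - 7*r^2 + 8*r - 1)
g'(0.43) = -9.09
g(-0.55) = -0.57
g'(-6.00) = 0.00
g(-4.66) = -0.00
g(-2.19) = -0.04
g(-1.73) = -0.07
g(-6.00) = 0.00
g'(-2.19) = -0.05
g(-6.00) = 0.00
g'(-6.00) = 0.00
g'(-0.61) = -1.14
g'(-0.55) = -1.39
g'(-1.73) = -0.10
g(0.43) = 4.16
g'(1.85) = -2.48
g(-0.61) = -0.49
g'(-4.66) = -0.00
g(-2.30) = -0.03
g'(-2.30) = -0.04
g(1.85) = 2.73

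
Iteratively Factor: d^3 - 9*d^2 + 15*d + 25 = (d - 5)*(d^2 - 4*d - 5) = (d - 5)^2*(d + 1)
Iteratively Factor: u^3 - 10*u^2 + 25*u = (u)*(u^2 - 10*u + 25) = u*(u - 5)*(u - 5)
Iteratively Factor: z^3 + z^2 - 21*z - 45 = (z - 5)*(z^2 + 6*z + 9) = (z - 5)*(z + 3)*(z + 3)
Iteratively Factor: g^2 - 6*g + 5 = (g - 1)*(g - 5)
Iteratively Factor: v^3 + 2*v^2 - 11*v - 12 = (v + 4)*(v^2 - 2*v - 3) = (v + 1)*(v + 4)*(v - 3)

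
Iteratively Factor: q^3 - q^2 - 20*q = (q + 4)*(q^2 - 5*q) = q*(q + 4)*(q - 5)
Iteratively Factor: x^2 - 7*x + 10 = (x - 5)*(x - 2)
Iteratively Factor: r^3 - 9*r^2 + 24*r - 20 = (r - 2)*(r^2 - 7*r + 10) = (r - 2)^2*(r - 5)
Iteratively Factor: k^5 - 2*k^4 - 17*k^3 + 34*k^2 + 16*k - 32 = (k - 2)*(k^4 - 17*k^2 + 16) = (k - 4)*(k - 2)*(k^3 + 4*k^2 - k - 4) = (k - 4)*(k - 2)*(k - 1)*(k^2 + 5*k + 4) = (k - 4)*(k - 2)*(k - 1)*(k + 4)*(k + 1)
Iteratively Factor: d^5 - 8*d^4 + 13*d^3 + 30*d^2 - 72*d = (d)*(d^4 - 8*d^3 + 13*d^2 + 30*d - 72) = d*(d + 2)*(d^3 - 10*d^2 + 33*d - 36) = d*(d - 4)*(d + 2)*(d^2 - 6*d + 9) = d*(d - 4)*(d - 3)*(d + 2)*(d - 3)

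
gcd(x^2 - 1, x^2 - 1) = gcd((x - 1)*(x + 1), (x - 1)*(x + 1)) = x^2 - 1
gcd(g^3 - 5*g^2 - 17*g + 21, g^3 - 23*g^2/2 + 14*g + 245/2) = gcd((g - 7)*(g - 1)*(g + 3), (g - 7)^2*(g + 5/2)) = g - 7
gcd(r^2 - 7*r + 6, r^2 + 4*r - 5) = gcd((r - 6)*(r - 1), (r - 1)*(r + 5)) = r - 1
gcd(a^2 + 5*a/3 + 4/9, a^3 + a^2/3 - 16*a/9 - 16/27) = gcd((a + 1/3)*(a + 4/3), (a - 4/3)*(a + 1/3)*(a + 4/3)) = a^2 + 5*a/3 + 4/9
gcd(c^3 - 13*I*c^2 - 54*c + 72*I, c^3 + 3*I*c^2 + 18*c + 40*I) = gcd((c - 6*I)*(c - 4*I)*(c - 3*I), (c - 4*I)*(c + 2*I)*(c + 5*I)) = c - 4*I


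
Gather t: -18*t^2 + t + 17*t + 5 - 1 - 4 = -18*t^2 + 18*t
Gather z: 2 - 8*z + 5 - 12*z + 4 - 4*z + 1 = 12 - 24*z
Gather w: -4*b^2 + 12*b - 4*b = -4*b^2 + 8*b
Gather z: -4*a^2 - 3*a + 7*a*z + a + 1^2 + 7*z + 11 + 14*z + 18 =-4*a^2 - 2*a + z*(7*a + 21) + 30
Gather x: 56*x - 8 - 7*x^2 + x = -7*x^2 + 57*x - 8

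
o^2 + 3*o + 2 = (o + 1)*(o + 2)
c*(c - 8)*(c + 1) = c^3 - 7*c^2 - 8*c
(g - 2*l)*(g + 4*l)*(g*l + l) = g^3*l + 2*g^2*l^2 + g^2*l - 8*g*l^3 + 2*g*l^2 - 8*l^3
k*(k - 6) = k^2 - 6*k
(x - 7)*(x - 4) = x^2 - 11*x + 28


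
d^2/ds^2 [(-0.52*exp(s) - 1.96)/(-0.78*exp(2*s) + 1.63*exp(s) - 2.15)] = (0.316368*exp(4*s) + 5.430984*exp(3*s) - 12.708072*exp(2*s) - 6.117816*exp(s) + 9.27252)*exp(s)/(0.474552*exp(6*s) - 2.975076*exp(5*s) + 10.141326*exp(4*s) - 20.731807*exp(3*s) + 27.953655*exp(2*s) - 22.604025*exp(s) + 9.938375)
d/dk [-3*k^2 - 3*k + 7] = -6*k - 3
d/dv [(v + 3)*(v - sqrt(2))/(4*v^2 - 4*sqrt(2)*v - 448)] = (-(v + 3)*(v - sqrt(2))*(2*v - sqrt(2)) + (-2*v - 3 + sqrt(2))*(-v^2 + sqrt(2)*v + 112))/(4*(-v^2 + sqrt(2)*v + 112)^2)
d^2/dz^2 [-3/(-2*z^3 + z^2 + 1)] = 6*(-4*z^2*(3*z - 1)^2 + (1 - 6*z)*(-2*z^3 + z^2 + 1))/(-2*z^3 + z^2 + 1)^3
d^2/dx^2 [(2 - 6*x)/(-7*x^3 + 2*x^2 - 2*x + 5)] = 4*(441*x^5 - 420*x^4 + 82*x^3 + 576*x^2 - 183*x + 36)/(343*x^9 - 294*x^8 + 378*x^7 - 911*x^6 + 528*x^5 - 504*x^4 + 653*x^3 - 210*x^2 + 150*x - 125)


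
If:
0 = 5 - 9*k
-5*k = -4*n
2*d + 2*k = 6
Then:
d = 22/9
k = 5/9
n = 25/36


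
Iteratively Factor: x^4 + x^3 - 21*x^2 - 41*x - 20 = (x + 1)*(x^3 - 21*x - 20) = (x + 1)*(x + 4)*(x^2 - 4*x - 5) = (x - 5)*(x + 1)*(x + 4)*(x + 1)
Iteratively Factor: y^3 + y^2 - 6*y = (y - 2)*(y^2 + 3*y) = y*(y - 2)*(y + 3)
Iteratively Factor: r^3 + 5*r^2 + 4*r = (r + 4)*(r^2 + r) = (r + 1)*(r + 4)*(r)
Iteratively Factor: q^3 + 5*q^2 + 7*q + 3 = (q + 1)*(q^2 + 4*q + 3) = (q + 1)^2*(q + 3)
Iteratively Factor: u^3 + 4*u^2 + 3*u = (u + 3)*(u^2 + u) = u*(u + 3)*(u + 1)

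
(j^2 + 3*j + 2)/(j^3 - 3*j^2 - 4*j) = (j + 2)/(j*(j - 4))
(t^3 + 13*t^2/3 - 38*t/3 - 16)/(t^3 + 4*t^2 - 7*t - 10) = (t^2 + 10*t/3 - 16)/(t^2 + 3*t - 10)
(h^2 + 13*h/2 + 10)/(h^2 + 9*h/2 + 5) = (h + 4)/(h + 2)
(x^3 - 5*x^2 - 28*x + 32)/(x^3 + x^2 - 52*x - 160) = (x - 1)/(x + 5)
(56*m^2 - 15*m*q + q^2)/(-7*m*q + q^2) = (-8*m + q)/q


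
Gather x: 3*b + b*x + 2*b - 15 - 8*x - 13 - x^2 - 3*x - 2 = 5*b - x^2 + x*(b - 11) - 30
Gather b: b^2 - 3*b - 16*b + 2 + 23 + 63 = b^2 - 19*b + 88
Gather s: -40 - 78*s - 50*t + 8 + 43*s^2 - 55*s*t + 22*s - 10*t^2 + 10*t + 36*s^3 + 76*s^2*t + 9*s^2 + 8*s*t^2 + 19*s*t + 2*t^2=36*s^3 + s^2*(76*t + 52) + s*(8*t^2 - 36*t - 56) - 8*t^2 - 40*t - 32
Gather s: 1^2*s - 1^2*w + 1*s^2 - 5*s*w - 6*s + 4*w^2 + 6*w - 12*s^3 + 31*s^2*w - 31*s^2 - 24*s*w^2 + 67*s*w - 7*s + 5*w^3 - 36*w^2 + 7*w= -12*s^3 + s^2*(31*w - 30) + s*(-24*w^2 + 62*w - 12) + 5*w^3 - 32*w^2 + 12*w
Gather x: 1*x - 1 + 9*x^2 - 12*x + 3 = 9*x^2 - 11*x + 2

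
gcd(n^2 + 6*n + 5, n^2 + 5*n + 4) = n + 1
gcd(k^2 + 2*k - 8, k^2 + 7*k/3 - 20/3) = k + 4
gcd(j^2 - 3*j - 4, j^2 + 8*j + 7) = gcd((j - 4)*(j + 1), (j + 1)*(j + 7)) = j + 1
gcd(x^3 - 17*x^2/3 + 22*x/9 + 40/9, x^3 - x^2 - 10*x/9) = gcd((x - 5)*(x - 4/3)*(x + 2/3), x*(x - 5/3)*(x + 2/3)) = x + 2/3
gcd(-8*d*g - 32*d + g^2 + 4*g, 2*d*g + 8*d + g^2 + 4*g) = g + 4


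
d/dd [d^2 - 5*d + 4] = 2*d - 5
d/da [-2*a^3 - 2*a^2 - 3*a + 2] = -6*a^2 - 4*a - 3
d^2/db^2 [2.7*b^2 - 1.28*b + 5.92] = 5.40000000000000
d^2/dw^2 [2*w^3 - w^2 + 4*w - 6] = 12*w - 2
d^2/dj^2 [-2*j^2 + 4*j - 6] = -4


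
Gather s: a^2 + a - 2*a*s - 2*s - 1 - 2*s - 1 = a^2 + a + s*(-2*a - 4) - 2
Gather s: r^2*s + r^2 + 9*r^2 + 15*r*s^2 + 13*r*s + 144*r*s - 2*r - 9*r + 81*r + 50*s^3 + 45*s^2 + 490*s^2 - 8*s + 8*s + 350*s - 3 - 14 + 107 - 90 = 10*r^2 + 70*r + 50*s^3 + s^2*(15*r + 535) + s*(r^2 + 157*r + 350)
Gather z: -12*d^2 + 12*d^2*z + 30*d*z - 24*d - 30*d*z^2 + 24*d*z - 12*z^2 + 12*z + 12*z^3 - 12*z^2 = -12*d^2 - 24*d + 12*z^3 + z^2*(-30*d - 24) + z*(12*d^2 + 54*d + 12)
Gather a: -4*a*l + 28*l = -4*a*l + 28*l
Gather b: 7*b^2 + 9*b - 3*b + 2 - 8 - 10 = 7*b^2 + 6*b - 16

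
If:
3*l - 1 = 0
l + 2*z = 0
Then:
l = 1/3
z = -1/6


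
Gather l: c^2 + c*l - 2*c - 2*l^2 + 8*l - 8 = c^2 - 2*c - 2*l^2 + l*(c + 8) - 8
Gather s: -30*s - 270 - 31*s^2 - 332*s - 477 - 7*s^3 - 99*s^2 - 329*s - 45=-7*s^3 - 130*s^2 - 691*s - 792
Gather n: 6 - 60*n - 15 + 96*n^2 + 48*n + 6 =96*n^2 - 12*n - 3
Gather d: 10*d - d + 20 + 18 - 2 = 9*d + 36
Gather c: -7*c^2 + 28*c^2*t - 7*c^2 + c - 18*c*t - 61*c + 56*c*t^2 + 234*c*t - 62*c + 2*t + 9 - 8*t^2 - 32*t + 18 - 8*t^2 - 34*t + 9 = c^2*(28*t - 14) + c*(56*t^2 + 216*t - 122) - 16*t^2 - 64*t + 36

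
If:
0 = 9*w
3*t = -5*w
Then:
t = 0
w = 0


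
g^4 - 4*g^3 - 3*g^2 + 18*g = g*(g - 3)^2*(g + 2)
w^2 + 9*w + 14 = (w + 2)*(w + 7)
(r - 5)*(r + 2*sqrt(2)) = r^2 - 5*r + 2*sqrt(2)*r - 10*sqrt(2)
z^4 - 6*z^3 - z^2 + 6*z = z*(z - 6)*(z - 1)*(z + 1)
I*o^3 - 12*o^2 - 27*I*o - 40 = (o + 5*I)*(o + 8*I)*(I*o + 1)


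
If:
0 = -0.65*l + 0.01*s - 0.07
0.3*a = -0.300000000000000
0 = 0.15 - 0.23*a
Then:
No Solution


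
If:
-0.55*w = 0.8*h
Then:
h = -0.6875*w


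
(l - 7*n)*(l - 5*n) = l^2 - 12*l*n + 35*n^2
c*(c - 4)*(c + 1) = c^3 - 3*c^2 - 4*c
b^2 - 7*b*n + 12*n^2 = (b - 4*n)*(b - 3*n)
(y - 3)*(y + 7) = y^2 + 4*y - 21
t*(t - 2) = t^2 - 2*t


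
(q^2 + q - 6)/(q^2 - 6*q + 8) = (q + 3)/(q - 4)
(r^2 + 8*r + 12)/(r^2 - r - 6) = (r + 6)/(r - 3)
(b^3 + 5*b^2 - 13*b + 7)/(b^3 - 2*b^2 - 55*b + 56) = (b - 1)/(b - 8)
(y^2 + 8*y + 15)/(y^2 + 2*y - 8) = (y^2 + 8*y + 15)/(y^2 + 2*y - 8)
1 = 1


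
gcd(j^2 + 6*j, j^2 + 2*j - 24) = j + 6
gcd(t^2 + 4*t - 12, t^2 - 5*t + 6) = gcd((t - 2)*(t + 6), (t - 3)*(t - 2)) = t - 2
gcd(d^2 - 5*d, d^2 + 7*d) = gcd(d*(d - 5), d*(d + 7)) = d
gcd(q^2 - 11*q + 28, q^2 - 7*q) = q - 7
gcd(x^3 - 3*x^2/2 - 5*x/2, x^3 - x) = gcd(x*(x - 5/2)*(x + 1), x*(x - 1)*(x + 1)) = x^2 + x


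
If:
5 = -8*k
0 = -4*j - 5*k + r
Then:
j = r/4 + 25/32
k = -5/8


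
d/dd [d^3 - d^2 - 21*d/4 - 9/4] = 3*d^2 - 2*d - 21/4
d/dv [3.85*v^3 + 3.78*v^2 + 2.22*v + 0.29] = 11.55*v^2 + 7.56*v + 2.22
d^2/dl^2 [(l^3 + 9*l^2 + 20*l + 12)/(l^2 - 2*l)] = 12*(7*l^3 + 6*l^2 - 12*l + 8)/(l^3*(l^3 - 6*l^2 + 12*l - 8))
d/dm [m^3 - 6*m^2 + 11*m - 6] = 3*m^2 - 12*m + 11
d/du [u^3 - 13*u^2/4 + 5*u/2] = 3*u^2 - 13*u/2 + 5/2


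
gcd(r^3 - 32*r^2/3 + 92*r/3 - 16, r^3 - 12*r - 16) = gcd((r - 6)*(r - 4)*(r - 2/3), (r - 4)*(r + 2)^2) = r - 4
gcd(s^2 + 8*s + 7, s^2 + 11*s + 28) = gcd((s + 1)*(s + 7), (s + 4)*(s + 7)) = s + 7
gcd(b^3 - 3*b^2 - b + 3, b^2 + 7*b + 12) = 1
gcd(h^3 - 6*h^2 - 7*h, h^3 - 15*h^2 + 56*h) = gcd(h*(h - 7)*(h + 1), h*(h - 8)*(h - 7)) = h^2 - 7*h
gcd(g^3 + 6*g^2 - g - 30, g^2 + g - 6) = g^2 + g - 6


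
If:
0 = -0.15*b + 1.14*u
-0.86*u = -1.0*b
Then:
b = 0.00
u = 0.00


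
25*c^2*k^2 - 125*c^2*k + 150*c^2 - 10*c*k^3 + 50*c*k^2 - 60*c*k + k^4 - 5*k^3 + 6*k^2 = (-5*c + k)^2*(k - 3)*(k - 2)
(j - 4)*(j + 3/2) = j^2 - 5*j/2 - 6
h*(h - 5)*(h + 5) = h^3 - 25*h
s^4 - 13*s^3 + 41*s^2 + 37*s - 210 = (s - 7)*(s - 5)*(s - 3)*(s + 2)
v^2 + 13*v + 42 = (v + 6)*(v + 7)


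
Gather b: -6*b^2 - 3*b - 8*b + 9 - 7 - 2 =-6*b^2 - 11*b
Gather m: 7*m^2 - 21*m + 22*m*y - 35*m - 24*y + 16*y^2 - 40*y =7*m^2 + m*(22*y - 56) + 16*y^2 - 64*y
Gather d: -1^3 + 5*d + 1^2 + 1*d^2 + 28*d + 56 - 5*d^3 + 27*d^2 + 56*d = -5*d^3 + 28*d^2 + 89*d + 56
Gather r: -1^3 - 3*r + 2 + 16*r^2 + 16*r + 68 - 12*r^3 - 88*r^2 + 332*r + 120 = -12*r^3 - 72*r^2 + 345*r + 189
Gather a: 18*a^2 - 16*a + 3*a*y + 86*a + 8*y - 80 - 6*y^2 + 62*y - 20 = 18*a^2 + a*(3*y + 70) - 6*y^2 + 70*y - 100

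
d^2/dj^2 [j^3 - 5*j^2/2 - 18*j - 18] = 6*j - 5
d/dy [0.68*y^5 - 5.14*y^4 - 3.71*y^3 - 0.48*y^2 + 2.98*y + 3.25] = 3.4*y^4 - 20.56*y^3 - 11.13*y^2 - 0.96*y + 2.98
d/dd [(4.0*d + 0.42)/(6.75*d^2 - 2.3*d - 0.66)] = (27.0*d^2 - 9.2*d - (4.0*d + 0.42)*(13.5*d - 2.3) - 2.64)/(-6.75*d^2 + 2.3*d + 0.66)^2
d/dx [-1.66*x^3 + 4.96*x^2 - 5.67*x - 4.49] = -4.98*x^2 + 9.92*x - 5.67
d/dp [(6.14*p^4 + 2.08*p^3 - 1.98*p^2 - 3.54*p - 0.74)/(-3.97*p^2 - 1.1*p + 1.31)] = (-48.7516*p^5 - 28.5196*p^4 + 27.5976*p^3 - 3.7014*p^2 - 11.0632*p - 5.4514)/(15.7609*p^4 + 8.734*p^3 - 9.1914*p^2 - 2.882*p + 1.7161)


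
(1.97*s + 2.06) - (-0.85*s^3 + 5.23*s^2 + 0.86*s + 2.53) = 0.85*s^3 - 5.23*s^2 + 1.11*s - 0.47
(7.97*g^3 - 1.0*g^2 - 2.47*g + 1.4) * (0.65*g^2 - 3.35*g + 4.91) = 5.1805*g^5 - 27.3495*g^4 + 40.8772*g^3 + 4.2745*g^2 - 16.8177*g + 6.874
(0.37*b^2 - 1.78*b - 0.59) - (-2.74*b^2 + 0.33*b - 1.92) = 3.11*b^2 - 2.11*b + 1.33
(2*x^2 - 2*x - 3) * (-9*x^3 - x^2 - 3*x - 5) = -18*x^5 + 16*x^4 + 23*x^3 - x^2 + 19*x + 15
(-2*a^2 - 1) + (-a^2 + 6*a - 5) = -3*a^2 + 6*a - 6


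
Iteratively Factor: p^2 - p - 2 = (p + 1)*(p - 2)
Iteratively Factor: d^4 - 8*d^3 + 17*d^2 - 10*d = (d - 1)*(d^3 - 7*d^2 + 10*d) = (d - 2)*(d - 1)*(d^2 - 5*d) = d*(d - 2)*(d - 1)*(d - 5)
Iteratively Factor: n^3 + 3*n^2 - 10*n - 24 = (n + 2)*(n^2 + n - 12) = (n + 2)*(n + 4)*(n - 3)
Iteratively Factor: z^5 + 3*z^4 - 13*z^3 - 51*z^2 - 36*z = (z - 4)*(z^4 + 7*z^3 + 15*z^2 + 9*z) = (z - 4)*(z + 3)*(z^3 + 4*z^2 + 3*z) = z*(z - 4)*(z + 3)*(z^2 + 4*z + 3) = z*(z - 4)*(z + 1)*(z + 3)*(z + 3)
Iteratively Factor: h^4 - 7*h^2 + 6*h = (h + 3)*(h^3 - 3*h^2 + 2*h) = (h - 1)*(h + 3)*(h^2 - 2*h) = h*(h - 1)*(h + 3)*(h - 2)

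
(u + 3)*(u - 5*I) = u^2 + 3*u - 5*I*u - 15*I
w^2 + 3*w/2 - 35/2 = (w - 7/2)*(w + 5)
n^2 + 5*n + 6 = (n + 2)*(n + 3)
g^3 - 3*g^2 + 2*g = g*(g - 2)*(g - 1)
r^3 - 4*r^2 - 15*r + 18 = (r - 6)*(r - 1)*(r + 3)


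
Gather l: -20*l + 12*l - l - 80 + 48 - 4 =-9*l - 36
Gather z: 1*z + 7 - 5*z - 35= -4*z - 28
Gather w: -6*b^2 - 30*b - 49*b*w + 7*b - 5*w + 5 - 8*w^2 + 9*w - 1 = -6*b^2 - 23*b - 8*w^2 + w*(4 - 49*b) + 4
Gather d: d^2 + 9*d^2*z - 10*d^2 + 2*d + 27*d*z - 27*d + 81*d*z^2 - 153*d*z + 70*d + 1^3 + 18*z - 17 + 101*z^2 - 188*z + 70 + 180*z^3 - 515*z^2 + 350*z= d^2*(9*z - 9) + d*(81*z^2 - 126*z + 45) + 180*z^3 - 414*z^2 + 180*z + 54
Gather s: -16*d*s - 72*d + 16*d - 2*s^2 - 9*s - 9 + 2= -56*d - 2*s^2 + s*(-16*d - 9) - 7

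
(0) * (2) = 0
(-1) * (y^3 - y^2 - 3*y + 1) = -y^3 + y^2 + 3*y - 1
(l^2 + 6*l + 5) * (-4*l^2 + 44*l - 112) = -4*l^4 + 20*l^3 + 132*l^2 - 452*l - 560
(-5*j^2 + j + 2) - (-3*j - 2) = -5*j^2 + 4*j + 4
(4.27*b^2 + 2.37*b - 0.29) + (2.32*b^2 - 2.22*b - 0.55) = 6.59*b^2 + 0.15*b - 0.84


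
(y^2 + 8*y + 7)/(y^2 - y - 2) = (y + 7)/(y - 2)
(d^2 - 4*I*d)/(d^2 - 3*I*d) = (d - 4*I)/(d - 3*I)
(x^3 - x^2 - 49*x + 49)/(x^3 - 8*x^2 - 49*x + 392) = (x - 1)/(x - 8)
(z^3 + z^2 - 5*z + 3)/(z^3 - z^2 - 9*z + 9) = (z - 1)/(z - 3)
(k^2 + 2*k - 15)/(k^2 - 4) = (k^2 + 2*k - 15)/(k^2 - 4)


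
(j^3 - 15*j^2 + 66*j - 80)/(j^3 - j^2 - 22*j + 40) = (j^2 - 13*j + 40)/(j^2 + j - 20)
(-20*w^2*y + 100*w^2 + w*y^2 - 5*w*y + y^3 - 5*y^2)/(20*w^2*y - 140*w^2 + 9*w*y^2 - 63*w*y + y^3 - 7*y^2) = (-4*w*y + 20*w + y^2 - 5*y)/(4*w*y - 28*w + y^2 - 7*y)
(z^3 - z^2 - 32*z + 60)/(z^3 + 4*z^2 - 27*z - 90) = (z - 2)/(z + 3)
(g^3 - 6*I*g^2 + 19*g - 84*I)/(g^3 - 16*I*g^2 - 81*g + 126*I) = (g + 4*I)/(g - 6*I)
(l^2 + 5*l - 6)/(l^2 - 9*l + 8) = (l + 6)/(l - 8)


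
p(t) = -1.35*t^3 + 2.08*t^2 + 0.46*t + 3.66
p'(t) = -4.05*t^2 + 4.16*t + 0.46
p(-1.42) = 11.07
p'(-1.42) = -13.61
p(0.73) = 4.58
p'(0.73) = 1.34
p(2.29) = -0.59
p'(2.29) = -11.25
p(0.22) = 3.85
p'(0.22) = 1.18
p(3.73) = -35.74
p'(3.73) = -40.37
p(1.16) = 4.89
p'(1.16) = -0.16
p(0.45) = 4.17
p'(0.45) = 1.51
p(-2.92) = 53.66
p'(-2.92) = -46.22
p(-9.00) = 1152.15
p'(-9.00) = -365.03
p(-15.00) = 5021.01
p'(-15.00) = -973.19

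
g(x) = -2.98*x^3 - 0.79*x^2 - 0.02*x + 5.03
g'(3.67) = -126.23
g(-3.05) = 82.29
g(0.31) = 4.86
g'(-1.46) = -16.77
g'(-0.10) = 0.05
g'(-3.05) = -78.37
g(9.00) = -2231.56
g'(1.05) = -11.54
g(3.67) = -152.99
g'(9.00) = -738.38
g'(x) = -8.94*x^2 - 1.58*x - 0.02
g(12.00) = -5258.41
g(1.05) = 0.69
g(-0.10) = 5.03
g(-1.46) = 12.65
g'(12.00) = -1306.34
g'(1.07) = -11.95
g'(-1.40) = -15.33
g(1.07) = 0.45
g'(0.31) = -1.37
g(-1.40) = 11.69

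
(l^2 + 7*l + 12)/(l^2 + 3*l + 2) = (l^2 + 7*l + 12)/(l^2 + 3*l + 2)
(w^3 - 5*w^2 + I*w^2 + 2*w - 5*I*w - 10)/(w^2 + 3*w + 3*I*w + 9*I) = (w^3 + w^2*(-5 + I) + w*(2 - 5*I) - 10)/(w^2 + 3*w*(1 + I) + 9*I)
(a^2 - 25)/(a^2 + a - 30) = (a + 5)/(a + 6)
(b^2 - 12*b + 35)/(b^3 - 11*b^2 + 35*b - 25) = (b - 7)/(b^2 - 6*b + 5)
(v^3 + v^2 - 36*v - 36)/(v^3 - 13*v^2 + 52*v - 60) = (v^2 + 7*v + 6)/(v^2 - 7*v + 10)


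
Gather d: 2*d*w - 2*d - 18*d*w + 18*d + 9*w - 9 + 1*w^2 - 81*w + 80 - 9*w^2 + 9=d*(16 - 16*w) - 8*w^2 - 72*w + 80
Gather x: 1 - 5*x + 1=2 - 5*x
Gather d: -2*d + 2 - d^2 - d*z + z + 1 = -d^2 + d*(-z - 2) + z + 3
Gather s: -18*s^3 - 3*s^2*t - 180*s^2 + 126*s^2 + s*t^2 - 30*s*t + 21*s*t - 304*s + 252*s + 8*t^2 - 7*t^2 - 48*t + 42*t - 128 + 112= -18*s^3 + s^2*(-3*t - 54) + s*(t^2 - 9*t - 52) + t^2 - 6*t - 16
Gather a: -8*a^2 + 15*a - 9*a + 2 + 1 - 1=-8*a^2 + 6*a + 2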